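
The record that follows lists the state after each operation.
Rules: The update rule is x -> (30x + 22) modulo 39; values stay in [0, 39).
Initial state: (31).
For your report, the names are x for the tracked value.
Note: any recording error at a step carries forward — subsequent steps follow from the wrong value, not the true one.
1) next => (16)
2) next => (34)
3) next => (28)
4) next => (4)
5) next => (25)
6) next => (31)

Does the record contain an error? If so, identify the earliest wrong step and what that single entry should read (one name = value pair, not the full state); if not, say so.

no error

Recomputing the run from the initial state:
step 1: x = 16
step 2: x = 34
step 3: x = 28
step 4: x = 4
step 5: x = 25
step 6: x = 31
This matches the record at every step.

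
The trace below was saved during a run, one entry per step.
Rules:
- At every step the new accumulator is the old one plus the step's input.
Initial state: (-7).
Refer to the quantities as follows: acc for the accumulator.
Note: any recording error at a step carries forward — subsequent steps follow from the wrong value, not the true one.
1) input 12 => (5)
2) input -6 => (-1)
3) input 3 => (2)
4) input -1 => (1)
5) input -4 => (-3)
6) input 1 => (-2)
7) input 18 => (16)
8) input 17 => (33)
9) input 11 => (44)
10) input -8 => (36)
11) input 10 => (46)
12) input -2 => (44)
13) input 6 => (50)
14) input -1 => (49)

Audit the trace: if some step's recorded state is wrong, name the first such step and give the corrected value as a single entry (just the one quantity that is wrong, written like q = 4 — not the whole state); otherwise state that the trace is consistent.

Step 1: acc = -7 + 12 = 5 — consistent with the trace.
Step 2: acc = 5 + -6 = -1 — checks out.
Step 3: acc = -1 + 3 = 2 — matches.
Step 4: acc = 2 + -1 = 1 — agrees with the trace.
Step 5: acc = 1 + -4 = -3 — checks out.
Step 6: acc = -3 + 1 = -2 — exactly as logged.
Step 7: acc = -2 + 18 = 16 — verified.
Step 8: acc = 16 + 17 = 33 — same as recorded.
Step 9: acc = 33 + 11 = 44 — consistent with the trace.
Step 10: acc = 44 + -8 = 36 — checks out.
Step 11: acc = 36 + 10 = 46 — consistent with the trace.
Step 12: acc = 46 + -2 = 44 — no discrepancy.
Step 13: acc = 44 + 6 = 50 — verified.
Step 14: acc = 50 + -1 = 49 — same as recorded.
All entries verified; no error found.

no error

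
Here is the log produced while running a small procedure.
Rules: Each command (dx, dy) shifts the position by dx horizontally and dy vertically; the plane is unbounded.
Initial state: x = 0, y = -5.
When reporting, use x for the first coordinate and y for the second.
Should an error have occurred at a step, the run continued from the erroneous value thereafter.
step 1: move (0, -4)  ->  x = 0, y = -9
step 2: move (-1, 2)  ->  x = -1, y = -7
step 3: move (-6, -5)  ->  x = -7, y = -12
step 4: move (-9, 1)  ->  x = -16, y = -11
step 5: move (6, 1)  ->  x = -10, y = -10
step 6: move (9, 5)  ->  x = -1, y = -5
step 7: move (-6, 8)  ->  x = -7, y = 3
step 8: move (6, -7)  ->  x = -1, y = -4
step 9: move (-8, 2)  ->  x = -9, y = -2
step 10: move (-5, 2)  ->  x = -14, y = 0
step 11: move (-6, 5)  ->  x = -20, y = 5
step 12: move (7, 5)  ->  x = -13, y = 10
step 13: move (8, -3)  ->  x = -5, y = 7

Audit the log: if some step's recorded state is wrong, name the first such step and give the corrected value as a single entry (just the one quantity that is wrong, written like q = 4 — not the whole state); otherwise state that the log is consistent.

Recomputing the run from the initial state:
step 1: x = 0, y = -9
step 2: x = -1, y = -7
step 3: x = -7, y = -12
step 4: x = -16, y = -11
step 5: x = -10, y = -10
step 6: x = -1, y = -5
step 7: x = -7, y = 3
step 8: x = -1, y = -4
step 9: x = -9, y = -2
step 10: x = -14, y = 0
step 11: x = -20, y = 5
step 12: x = -13, y = 10
step 13: x = -5, y = 7
This matches the log at every step.

no error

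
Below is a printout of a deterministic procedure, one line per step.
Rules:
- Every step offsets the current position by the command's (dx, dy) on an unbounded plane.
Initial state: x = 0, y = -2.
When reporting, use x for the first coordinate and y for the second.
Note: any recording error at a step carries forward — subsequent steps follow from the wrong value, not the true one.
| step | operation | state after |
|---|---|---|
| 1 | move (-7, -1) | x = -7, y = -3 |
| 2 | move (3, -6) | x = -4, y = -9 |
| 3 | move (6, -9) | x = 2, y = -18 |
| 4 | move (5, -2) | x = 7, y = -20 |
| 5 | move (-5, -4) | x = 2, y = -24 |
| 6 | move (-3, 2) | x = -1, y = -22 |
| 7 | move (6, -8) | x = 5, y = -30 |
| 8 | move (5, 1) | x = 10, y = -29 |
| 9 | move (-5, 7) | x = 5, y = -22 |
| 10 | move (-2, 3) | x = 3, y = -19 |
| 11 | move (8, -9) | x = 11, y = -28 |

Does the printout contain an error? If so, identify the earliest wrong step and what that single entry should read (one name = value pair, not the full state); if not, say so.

Step 1: x = 0 + (-7) = -7, y = -2 + (-1) = -3 — same as recorded.
Step 2: x = -7 + (3) = -4, y = -3 + (-6) = -9 — matches.
Step 3: x = -4 + (6) = 2, y = -9 + (-9) = -18 — checks out.
Step 4: x = 2 + (5) = 7, y = -18 + (-2) = -20 — agrees with the printout.
Step 5: x = 7 + (-5) = 2, y = -20 + (-4) = -24 — matches.
Step 6: x = 2 + (-3) = -1, y = -24 + (2) = -22 — no discrepancy.
Step 7: x = -1 + (6) = 5, y = -22 + (-8) = -30 — matches.
Step 8: x = 5 + (5) = 10, y = -30 + (1) = -29 — matches.
Step 9: x = 10 + (-5) = 5, y = -29 + (7) = -22 — agrees with the printout.
Step 10: x = 5 + (-2) = 3, y = -22 + (3) = -19 — checks out.
Step 11: x = 3 + (8) = 11, y = -19 + (-9) = -28 — checks out.
No step deviates from the rules.

no error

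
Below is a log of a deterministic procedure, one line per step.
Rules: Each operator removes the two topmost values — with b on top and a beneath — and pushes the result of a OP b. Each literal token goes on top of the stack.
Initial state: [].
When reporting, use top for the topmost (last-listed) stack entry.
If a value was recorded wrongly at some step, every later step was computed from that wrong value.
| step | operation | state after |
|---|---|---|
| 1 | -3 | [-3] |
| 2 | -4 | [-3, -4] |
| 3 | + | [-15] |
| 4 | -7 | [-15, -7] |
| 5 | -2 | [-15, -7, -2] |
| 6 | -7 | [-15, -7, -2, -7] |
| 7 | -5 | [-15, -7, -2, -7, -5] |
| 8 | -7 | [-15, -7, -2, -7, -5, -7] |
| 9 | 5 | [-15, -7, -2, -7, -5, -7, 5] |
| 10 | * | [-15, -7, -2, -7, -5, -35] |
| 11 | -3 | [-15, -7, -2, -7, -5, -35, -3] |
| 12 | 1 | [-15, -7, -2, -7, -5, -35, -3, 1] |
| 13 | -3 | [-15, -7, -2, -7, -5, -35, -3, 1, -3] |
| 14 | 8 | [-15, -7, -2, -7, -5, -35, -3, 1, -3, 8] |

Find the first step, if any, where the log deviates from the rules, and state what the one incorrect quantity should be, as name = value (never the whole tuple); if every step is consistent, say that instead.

Recomputing the run from the initial state:
step 1: [-3]
step 2: [-3, -4]
step 3: [-7]
step 4: [-7, -7]
step 5: [-7, -7, -2]
step 6: [-7, -7, -2, -7]
step 7: [-7, -7, -2, -7, -5]
step 8: [-7, -7, -2, -7, -5, -7]
step 9: [-7, -7, -2, -7, -5, -7, 5]
step 10: [-7, -7, -2, -7, -5, -35]
step 11: [-7, -7, -2, -7, -5, -35, -3]
step 12: [-7, -7, -2, -7, -5, -35, -3, 1]
step 13: [-7, -7, -2, -7, -5, -35, -3, 1, -3]
step 14: [-7, -7, -2, -7, -5, -35, -3, 1, -3, 8]
The first disagreement with the log is at step 3, where the value should be top = -7.

step 3, top = -7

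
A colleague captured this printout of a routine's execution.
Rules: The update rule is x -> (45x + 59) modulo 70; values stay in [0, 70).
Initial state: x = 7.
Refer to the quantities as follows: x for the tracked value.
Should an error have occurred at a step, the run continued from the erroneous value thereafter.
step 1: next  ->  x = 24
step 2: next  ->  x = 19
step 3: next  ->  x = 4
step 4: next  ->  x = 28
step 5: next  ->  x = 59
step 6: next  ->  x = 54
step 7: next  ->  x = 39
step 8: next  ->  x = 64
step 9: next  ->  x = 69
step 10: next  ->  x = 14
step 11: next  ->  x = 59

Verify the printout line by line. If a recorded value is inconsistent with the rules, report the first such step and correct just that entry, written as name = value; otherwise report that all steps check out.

step 4, x = 29

Recomputing the run from the initial state:
step 1: x = 24
step 2: x = 19
step 3: x = 4
step 4: x = 29
step 5: x = 34
step 6: x = 49
step 7: x = 24
step 8: x = 19
step 9: x = 4
step 10: x = 29
step 11: x = 34
The first disagreement with the printout is at step 4, where the value should be x = 29.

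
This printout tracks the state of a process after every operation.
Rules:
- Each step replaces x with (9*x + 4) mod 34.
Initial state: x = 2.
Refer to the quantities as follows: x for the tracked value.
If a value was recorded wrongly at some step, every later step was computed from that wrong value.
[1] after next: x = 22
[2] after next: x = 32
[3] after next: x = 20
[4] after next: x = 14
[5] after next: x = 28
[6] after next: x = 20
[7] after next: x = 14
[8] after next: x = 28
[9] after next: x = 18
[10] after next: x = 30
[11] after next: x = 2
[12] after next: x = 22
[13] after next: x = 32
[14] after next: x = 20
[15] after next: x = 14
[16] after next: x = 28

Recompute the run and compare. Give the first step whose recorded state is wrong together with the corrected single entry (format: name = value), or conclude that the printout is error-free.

step 6, x = 18

Step 1: x = (9*2 + 4) mod 34 = 22 — checks out.
Step 2: x = (9*22 + 4) mod 34 = 32 — same as recorded.
Step 3: x = (9*32 + 4) mod 34 = 20 — agrees with the printout.
Step 4: x = (9*20 + 4) mod 34 = 14 — verified.
Step 5: x = (9*14 + 4) mod 34 = 28 — no discrepancy.
Step 6: x = (9*28 + 4) mod 34 = 18 — this is not what the printout shows.
So the first discrepancy is step 6, where the right value is x = 18.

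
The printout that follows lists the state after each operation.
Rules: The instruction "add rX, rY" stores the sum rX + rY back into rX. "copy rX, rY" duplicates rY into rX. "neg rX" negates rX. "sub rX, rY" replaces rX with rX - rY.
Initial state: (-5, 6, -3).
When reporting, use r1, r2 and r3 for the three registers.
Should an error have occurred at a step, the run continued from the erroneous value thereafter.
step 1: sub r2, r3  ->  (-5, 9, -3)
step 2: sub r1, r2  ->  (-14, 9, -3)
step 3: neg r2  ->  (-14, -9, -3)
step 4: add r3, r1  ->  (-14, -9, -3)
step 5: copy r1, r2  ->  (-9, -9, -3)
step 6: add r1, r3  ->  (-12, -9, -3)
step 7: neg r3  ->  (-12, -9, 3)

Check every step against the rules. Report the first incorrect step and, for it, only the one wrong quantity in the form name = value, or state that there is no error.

Step 1: r2 = 6 - -3 = 9 — consistent with the printout.
Step 2: r1 = -5 - 9 = -14 — consistent with the printout.
Step 3: r2 = -(9) = -9 — in agreement.
Step 4: r3 = -3 + -14 = -17 — the printout has a different value.
Step 4 is the first one off; corrected, r3 = -17.

step 4, r3 = -17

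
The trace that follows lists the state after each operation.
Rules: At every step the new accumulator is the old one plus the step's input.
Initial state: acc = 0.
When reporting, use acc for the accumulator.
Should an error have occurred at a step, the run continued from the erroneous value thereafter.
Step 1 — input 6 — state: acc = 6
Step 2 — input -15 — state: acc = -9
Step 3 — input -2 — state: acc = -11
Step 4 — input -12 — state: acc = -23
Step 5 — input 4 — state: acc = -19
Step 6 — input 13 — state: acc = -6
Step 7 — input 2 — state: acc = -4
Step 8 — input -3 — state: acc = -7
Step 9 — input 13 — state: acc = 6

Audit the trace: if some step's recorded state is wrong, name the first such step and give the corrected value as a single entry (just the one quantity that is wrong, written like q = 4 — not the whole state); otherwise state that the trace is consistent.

no error

Recomputing the run from the initial state:
step 1: acc = 6
step 2: acc = -9
step 3: acc = -11
step 4: acc = -23
step 5: acc = -19
step 6: acc = -6
step 7: acc = -4
step 8: acc = -7
step 9: acc = 6
This matches the trace at every step.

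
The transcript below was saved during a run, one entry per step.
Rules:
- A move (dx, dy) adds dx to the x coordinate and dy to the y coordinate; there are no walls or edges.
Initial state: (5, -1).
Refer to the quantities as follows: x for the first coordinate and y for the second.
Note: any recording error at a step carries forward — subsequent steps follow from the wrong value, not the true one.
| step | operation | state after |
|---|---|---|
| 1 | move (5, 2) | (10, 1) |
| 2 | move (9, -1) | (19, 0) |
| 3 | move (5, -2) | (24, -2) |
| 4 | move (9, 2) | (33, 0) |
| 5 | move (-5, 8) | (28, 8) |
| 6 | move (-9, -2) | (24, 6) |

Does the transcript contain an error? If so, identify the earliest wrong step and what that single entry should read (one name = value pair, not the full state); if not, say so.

step 6, x = 19

Recomputing the run from the initial state:
step 1: x = 10, y = 1
step 2: x = 19, y = 0
step 3: x = 24, y = -2
step 4: x = 33, y = 0
step 5: x = 28, y = 8
step 6: x = 19, y = 6
The first disagreement with the transcript is at step 6, where the value should be x = 19.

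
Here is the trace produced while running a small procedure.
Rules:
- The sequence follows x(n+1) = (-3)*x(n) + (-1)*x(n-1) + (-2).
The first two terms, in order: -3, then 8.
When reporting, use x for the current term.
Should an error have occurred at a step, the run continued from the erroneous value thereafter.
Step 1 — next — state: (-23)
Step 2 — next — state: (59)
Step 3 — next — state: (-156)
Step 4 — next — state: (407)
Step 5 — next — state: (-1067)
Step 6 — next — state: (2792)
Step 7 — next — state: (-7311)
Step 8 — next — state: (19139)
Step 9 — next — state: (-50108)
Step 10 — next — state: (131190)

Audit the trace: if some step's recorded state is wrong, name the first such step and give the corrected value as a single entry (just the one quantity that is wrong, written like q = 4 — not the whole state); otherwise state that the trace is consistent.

step 10, x = 131183

1. x = -3*(8) + (-1)*(-3) + (-2) = -23 (confirmed correct)
2. x = -3*(-23) + (-1)*(8) + (-2) = 59 (consistent with the trace)
3. x = -3*(59) + (-1)*(-23) + (-2) = -156 (matches)
4. x = -3*(-156) + (-1)*(59) + (-2) = 407 (exactly as logged)
5. x = -3*(407) + (-1)*(-156) + (-2) = -1067 (consistent with the trace)
6. x = -3*(-1067) + (-1)*(407) + (-2) = 2792 (matches)
7. x = -3*(2792) + (-1)*(-1067) + (-2) = -7311 (checks out)
8. x = -3*(-7311) + (-1)*(2792) + (-2) = 19139 (verified)
9. x = -3*(19139) + (-1)*(-7311) + (-2) = -50108 (consistent with the trace)
10. x = -3*(-50108) + (-1)*(19139) + (-2) = 131183 (the recorded entry deviates here)
Conclusion: step 10 carries the first error; the entry should be x = 131183.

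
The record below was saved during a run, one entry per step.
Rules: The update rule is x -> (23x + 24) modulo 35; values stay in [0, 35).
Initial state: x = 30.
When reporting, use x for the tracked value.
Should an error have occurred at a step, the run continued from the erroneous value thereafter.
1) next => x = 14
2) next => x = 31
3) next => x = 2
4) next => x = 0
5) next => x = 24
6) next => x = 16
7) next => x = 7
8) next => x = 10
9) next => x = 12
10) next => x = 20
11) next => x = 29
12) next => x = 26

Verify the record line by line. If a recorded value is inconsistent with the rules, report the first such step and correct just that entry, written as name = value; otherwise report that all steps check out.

1. x = (23*30 + 24) mod 35 = 14 (same as recorded)
2. x = (23*14 + 24) mod 35 = 31 (consistent with the record)
3. x = (23*31 + 24) mod 35 = 2 (consistent with the record)
4. x = (23*2 + 24) mod 35 = 0 (checks out)
5. x = (23*0 + 24) mod 35 = 24 (in agreement)
6. x = (23*24 + 24) mod 35 = 16 (verified)
7. x = (23*16 + 24) mod 35 = 7 (confirmed correct)
8. x = (23*7 + 24) mod 35 = 10 (confirmed correct)
9. x = (23*10 + 24) mod 35 = 9 (the recorded entry deviates here)
The audit stops at step 9: the recorded entry is wrong and should be x = 9.

step 9, x = 9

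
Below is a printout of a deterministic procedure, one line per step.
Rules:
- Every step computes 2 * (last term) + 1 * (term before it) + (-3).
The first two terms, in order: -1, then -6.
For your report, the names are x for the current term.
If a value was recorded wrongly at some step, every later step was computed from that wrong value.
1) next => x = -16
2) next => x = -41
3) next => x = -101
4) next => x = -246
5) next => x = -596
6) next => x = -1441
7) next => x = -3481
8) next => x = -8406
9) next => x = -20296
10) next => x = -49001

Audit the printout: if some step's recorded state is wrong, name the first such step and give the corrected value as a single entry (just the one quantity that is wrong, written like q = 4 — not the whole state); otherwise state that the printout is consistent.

no error

Step 1: x = 2*(-6) + (1)*(-1) + (-3) = -16 — exactly as logged.
Step 2: x = 2*(-16) + (1)*(-6) + (-3) = -41 — agrees with the printout.
Step 3: x = 2*(-41) + (1)*(-16) + (-3) = -101 — checks out.
Step 4: x = 2*(-101) + (1)*(-41) + (-3) = -246 — exactly as logged.
Step 5: x = 2*(-246) + (1)*(-101) + (-3) = -596 — same as recorded.
Step 6: x = 2*(-596) + (1)*(-246) + (-3) = -1441 — agrees with the printout.
Step 7: x = 2*(-1441) + (1)*(-596) + (-3) = -3481 — same as recorded.
Step 8: x = 2*(-3481) + (1)*(-1441) + (-3) = -8406 — no discrepancy.
Step 9: x = 2*(-8406) + (1)*(-3481) + (-3) = -20296 — checks out.
Step 10: x = 2*(-20296) + (1)*(-8406) + (-3) = -49001 — checks out.
The recomputation confirms every line.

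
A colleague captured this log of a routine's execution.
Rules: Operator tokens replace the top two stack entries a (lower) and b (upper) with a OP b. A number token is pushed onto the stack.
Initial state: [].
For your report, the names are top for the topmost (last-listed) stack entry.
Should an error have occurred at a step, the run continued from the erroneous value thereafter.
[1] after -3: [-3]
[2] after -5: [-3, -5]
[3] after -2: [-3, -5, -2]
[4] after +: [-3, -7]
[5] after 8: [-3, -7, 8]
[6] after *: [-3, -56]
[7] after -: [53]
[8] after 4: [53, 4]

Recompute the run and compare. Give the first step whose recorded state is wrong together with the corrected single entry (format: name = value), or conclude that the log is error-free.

Recomputing the run from the initial state:
step 1: [-3]
step 2: [-3, -5]
step 3: [-3, -5, -2]
step 4: [-3, -7]
step 5: [-3, -7, 8]
step 6: [-3, -56]
step 7: [53]
step 8: [53, 4]
This matches the log at every step.

no error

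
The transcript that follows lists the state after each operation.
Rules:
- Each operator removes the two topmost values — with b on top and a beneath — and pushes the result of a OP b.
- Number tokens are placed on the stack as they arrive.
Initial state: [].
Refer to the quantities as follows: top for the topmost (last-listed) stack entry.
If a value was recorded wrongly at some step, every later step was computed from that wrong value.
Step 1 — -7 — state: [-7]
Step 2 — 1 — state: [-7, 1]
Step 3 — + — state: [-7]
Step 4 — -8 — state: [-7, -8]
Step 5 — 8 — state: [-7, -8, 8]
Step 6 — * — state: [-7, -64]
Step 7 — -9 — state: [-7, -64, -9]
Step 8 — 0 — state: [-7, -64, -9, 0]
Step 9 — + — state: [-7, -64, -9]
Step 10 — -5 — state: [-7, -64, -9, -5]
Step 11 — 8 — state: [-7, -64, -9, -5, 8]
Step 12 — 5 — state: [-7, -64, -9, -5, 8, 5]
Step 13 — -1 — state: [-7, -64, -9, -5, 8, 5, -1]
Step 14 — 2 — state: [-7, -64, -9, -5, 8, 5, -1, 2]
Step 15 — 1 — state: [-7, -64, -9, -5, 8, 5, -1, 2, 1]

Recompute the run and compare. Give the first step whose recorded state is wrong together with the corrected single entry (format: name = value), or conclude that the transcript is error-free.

step 3, top = -6

step 1: push -7: top = -7 -> confirmed correct
step 2: push 1: top = 1 -> exactly as logged
step 3: -7 + 1 = -6 -> the recorded entry deviates here
So the first discrepancy is step 3, where the right value is top = -6.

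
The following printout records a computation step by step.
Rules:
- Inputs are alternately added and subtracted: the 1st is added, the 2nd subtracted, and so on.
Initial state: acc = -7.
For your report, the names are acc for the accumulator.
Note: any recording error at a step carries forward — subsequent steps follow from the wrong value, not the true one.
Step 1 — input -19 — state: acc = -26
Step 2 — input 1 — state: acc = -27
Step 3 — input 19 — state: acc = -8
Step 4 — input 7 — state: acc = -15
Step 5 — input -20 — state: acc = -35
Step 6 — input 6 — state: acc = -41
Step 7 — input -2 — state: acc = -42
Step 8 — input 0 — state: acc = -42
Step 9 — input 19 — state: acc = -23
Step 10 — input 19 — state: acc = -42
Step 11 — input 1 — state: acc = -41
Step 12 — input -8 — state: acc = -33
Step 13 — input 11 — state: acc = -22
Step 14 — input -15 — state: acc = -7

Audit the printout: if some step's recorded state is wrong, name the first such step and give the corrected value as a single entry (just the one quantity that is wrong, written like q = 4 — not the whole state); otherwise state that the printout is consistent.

Step 1: acc = -7 + -19 = -26 — no discrepancy.
Step 2: acc = -26 - 1 = -27 — no discrepancy.
Step 3: acc = -27 + 19 = -8 — in agreement.
Step 4: acc = -8 - 7 = -15 — same as recorded.
Step 5: acc = -15 + -20 = -35 — checks out.
Step 6: acc = -35 - 6 = -41 — matches.
Step 7: acc = -41 + -2 = -43 — the entry is off here.
First incorrect step: 7; the correct value is acc = -43.

step 7, acc = -43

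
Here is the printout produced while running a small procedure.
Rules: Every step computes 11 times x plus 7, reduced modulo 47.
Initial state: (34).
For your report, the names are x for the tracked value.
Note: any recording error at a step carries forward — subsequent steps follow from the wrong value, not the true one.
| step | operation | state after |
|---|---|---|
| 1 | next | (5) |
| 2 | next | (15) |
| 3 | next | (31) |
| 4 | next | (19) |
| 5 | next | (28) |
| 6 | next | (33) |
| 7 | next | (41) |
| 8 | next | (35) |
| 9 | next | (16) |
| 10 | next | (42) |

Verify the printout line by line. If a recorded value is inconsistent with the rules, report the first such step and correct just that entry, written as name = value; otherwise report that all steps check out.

no error

1. x = (11*34 + 7) mod 47 = 5 (checks out)
2. x = (11*5 + 7) mod 47 = 15 (exactly as logged)
3. x = (11*15 + 7) mod 47 = 31 (no discrepancy)
4. x = (11*31 + 7) mod 47 = 19 (verified)
5. x = (11*19 + 7) mod 47 = 28 (no discrepancy)
6. x = (11*28 + 7) mod 47 = 33 (same as recorded)
7. x = (11*33 + 7) mod 47 = 41 (agrees with the printout)
8. x = (11*41 + 7) mod 47 = 35 (agrees with the printout)
9. x = (11*35 + 7) mod 47 = 16 (verified)
10. x = (11*16 + 7) mod 47 = 42 (agrees with the printout)
Nothing is out of place; the run is error-free.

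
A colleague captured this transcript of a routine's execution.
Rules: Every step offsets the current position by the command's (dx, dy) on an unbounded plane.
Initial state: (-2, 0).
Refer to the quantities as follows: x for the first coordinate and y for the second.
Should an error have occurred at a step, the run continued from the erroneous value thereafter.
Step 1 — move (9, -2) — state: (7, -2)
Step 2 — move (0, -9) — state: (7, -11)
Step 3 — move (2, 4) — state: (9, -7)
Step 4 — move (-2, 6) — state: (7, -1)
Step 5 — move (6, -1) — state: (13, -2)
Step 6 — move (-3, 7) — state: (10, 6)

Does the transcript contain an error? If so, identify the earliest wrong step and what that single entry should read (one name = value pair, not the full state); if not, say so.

Step 1: x = -2 + (9) = 7, y = 0 + (-2) = -2 — in agreement.
Step 2: x = 7 + (0) = 7, y = -2 + (-9) = -11 — consistent with the transcript.
Step 3: x = 7 + (2) = 9, y = -11 + (4) = -7 — matches.
Step 4: x = 9 + (-2) = 7, y = -7 + (6) = -1 — verified.
Step 5: x = 7 + (6) = 13, y = -1 + (-1) = -2 — in agreement.
Step 6: x = 13 + (-3) = 10, y = -2 + (7) = 5 — first mismatch against the transcript.
First incorrect step: 6; the correct value is y = 5.

step 6, y = 5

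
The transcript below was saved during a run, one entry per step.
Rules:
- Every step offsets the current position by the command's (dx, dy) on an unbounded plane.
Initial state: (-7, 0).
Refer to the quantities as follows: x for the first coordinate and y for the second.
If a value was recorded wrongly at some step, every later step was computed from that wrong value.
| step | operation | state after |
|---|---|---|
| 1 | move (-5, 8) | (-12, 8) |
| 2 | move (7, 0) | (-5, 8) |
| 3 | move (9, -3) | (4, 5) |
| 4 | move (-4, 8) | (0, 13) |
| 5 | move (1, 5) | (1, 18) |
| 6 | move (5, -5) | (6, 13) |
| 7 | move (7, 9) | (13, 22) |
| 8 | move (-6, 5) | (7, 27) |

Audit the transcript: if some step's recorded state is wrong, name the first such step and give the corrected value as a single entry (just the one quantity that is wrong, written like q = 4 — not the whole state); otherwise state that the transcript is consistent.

no error

1. x = -7 + (-5) = -12, y = 0 + (8) = 8 (in agreement)
2. x = -12 + (7) = -5, y = 8 + (0) = 8 (verified)
3. x = -5 + (9) = 4, y = 8 + (-3) = 5 (same as recorded)
4. x = 4 + (-4) = 0, y = 5 + (8) = 13 (exactly as logged)
5. x = 0 + (1) = 1, y = 13 + (5) = 18 (agrees with the transcript)
6. x = 1 + (5) = 6, y = 18 + (-5) = 13 (matches)
7. x = 6 + (7) = 13, y = 13 + (9) = 22 (no discrepancy)
8. x = 13 + (-6) = 7, y = 22 + (5) = 27 (same as recorded)
No step deviates from the rules.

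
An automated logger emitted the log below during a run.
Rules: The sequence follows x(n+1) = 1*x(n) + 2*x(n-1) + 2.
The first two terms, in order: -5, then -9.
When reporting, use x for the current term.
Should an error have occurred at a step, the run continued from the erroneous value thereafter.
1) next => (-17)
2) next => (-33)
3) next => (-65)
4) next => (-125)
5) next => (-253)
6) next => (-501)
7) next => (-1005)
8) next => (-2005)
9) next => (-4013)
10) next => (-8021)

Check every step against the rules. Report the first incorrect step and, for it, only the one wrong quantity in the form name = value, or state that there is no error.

1. x = 1*(-9) + (2)*(-5) + (2) = -17 (same as recorded)
2. x = 1*(-17) + (2)*(-9) + (2) = -33 (verified)
3. x = 1*(-33) + (2)*(-17) + (2) = -65 (confirmed correct)
4. x = 1*(-65) + (2)*(-33) + (2) = -129 (first mismatch against the log)
Step 4 is the first one off; corrected, x = -129.

step 4, x = -129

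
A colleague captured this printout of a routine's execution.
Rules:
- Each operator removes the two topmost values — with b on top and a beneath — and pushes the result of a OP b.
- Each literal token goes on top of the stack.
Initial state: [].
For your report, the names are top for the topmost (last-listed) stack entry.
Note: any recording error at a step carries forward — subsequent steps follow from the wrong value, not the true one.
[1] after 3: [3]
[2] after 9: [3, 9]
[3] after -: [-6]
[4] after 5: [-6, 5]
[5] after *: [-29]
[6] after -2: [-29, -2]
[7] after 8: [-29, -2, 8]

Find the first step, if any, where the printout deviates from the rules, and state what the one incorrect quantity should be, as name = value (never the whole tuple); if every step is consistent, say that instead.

step 5, top = -30

Recomputing the run from the initial state:
step 1: [3]
step 2: [3, 9]
step 3: [-6]
step 4: [-6, 5]
step 5: [-30]
step 6: [-30, -2]
step 7: [-30, -2, 8]
The first disagreement with the printout is at step 5, where the value should be top = -30.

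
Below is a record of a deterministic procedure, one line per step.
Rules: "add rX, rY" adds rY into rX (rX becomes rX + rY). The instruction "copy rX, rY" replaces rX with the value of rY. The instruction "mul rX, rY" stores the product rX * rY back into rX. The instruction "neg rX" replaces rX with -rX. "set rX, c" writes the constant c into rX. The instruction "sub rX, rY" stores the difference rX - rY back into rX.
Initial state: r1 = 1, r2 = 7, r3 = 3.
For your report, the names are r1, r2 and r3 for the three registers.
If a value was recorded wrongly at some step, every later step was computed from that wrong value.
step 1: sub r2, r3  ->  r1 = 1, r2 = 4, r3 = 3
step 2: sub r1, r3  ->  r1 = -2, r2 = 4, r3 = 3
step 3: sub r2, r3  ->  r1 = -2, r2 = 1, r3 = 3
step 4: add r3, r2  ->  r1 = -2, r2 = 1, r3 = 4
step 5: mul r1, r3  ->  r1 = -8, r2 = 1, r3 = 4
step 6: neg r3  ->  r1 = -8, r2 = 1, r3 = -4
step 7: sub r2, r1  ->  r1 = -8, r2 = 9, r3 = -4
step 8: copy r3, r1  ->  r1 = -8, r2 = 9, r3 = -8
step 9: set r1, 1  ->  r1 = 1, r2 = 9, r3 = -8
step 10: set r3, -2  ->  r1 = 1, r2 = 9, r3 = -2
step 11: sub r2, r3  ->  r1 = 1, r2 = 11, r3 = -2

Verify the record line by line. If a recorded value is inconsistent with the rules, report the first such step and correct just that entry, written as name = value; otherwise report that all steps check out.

Recomputing the run from the initial state:
step 1: r1 = 1, r2 = 4, r3 = 3
step 2: r1 = -2, r2 = 4, r3 = 3
step 3: r1 = -2, r2 = 1, r3 = 3
step 4: r1 = -2, r2 = 1, r3 = 4
step 5: r1 = -8, r2 = 1, r3 = 4
step 6: r1 = -8, r2 = 1, r3 = -4
step 7: r1 = -8, r2 = 9, r3 = -4
step 8: r1 = -8, r2 = 9, r3 = -8
step 9: r1 = 1, r2 = 9, r3 = -8
step 10: r1 = 1, r2 = 9, r3 = -2
step 11: r1 = 1, r2 = 11, r3 = -2
This matches the record at every step.

no error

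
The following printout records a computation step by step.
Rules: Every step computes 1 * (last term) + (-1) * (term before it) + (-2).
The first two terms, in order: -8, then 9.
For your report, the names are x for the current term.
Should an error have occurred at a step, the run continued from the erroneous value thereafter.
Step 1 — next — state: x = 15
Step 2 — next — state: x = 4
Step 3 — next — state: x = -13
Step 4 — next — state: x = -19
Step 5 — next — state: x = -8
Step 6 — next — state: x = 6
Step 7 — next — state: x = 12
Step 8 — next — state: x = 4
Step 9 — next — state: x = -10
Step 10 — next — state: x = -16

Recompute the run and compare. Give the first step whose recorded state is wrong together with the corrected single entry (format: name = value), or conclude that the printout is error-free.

step 6, x = 9

step 1: x = 1*(9) + (-1)*(-8) + (-2) = 15 -> agrees with the printout
step 2: x = 1*(15) + (-1)*(9) + (-2) = 4 -> checks out
step 3: x = 1*(4) + (-1)*(15) + (-2) = -13 -> confirmed correct
step 4: x = 1*(-13) + (-1)*(4) + (-2) = -19 -> checks out
step 5: x = 1*(-19) + (-1)*(-13) + (-2) = -8 -> checks out
step 6: x = 1*(-8) + (-1)*(-19) + (-2) = 9 -> this is not what the printout shows
First deviation found at step 6; the corrected entry is x = 9.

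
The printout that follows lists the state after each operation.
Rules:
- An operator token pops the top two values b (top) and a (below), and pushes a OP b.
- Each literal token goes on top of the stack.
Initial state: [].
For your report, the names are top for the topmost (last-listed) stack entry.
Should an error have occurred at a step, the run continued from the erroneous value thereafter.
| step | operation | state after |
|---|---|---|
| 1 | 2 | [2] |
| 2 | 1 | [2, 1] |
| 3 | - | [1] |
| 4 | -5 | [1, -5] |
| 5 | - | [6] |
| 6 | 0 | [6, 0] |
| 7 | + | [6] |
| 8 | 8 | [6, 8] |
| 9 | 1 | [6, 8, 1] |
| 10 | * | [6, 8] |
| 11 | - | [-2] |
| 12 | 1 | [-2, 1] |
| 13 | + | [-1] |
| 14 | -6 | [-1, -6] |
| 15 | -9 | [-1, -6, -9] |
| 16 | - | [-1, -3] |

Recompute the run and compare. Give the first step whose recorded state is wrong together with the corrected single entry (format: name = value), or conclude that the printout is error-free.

step 1: push 2: top = 2 -> no discrepancy
step 2: push 1: top = 1 -> agrees with the printout
step 3: 2 - 1 = 1 -> exactly as logged
step 4: push -5: top = -5 -> consistent with the printout
step 5: 1 - -5 = 6 -> verified
step 6: push 0: top = 0 -> same as recorded
step 7: 6 + 0 = 6 -> same as recorded
step 8: push 8: top = 8 -> consistent with the printout
step 9: push 1: top = 1 -> matches
step 10: 8 * 1 = 8 -> exactly as logged
step 11: 6 - 8 = -2 -> in agreement
step 12: push 1: top = 1 -> exactly as logged
step 13: -2 + 1 = -1 -> in agreement
step 14: push -6: top = -6 -> verified
step 15: push -9: top = -9 -> consistent with the printout
step 16: -6 - -9 = 3 -> not what was recorded
The audit stops at step 16: the recorded entry is wrong and should be top = 3.

step 16, top = 3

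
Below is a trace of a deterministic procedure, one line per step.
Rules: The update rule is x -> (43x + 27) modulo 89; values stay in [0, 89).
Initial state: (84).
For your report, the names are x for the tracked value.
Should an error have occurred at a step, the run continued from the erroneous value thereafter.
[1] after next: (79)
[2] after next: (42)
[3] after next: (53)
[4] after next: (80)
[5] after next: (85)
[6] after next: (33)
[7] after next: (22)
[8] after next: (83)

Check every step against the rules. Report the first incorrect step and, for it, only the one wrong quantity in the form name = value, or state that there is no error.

step 4, x = 81

Step 1: x = (43*84 + 27) mod 89 = 79 — checks out.
Step 2: x = (43*79 + 27) mod 89 = 42 — agrees with the trace.
Step 3: x = (43*42 + 27) mod 89 = 53 — confirmed correct.
Step 4: x = (43*53 + 27) mod 89 = 81 — the trace has a different value.
The audit stops at step 4: the recorded entry is wrong and should be x = 81.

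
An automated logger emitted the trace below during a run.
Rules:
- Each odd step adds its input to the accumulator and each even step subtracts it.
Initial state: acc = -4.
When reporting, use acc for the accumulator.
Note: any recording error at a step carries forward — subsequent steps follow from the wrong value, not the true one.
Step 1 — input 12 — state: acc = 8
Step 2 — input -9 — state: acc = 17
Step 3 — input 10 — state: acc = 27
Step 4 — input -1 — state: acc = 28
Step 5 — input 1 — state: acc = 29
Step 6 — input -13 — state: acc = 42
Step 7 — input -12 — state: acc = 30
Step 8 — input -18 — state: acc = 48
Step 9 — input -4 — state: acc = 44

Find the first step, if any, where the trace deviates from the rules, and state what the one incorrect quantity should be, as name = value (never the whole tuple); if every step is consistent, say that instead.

step 1: acc = -4 + 12 = 8 -> consistent with the trace
step 2: acc = 8 - -9 = 17 -> checks out
step 3: acc = 17 + 10 = 27 -> same as recorded
step 4: acc = 27 - -1 = 28 -> in agreement
step 5: acc = 28 + 1 = 29 -> verified
step 6: acc = 29 - -13 = 42 -> in agreement
step 7: acc = 42 + -12 = 30 -> agrees with the trace
step 8: acc = 30 - -18 = 48 -> same as recorded
step 9: acc = 48 + -4 = 44 -> verified
All entries verified; no error found.

no error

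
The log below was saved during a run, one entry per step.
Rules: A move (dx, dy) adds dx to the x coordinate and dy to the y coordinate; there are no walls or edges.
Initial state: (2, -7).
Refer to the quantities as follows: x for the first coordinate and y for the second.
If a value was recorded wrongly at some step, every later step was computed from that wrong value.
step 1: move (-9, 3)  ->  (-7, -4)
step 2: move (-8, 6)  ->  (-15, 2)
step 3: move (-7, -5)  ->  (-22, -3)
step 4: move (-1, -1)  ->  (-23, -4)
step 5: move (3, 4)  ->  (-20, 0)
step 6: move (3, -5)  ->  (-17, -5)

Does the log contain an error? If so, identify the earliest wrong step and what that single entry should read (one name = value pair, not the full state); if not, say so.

Recomputing the run from the initial state:
step 1: x = -7, y = -4
step 2: x = -15, y = 2
step 3: x = -22, y = -3
step 4: x = -23, y = -4
step 5: x = -20, y = 0
step 6: x = -17, y = -5
This matches the log at every step.

no error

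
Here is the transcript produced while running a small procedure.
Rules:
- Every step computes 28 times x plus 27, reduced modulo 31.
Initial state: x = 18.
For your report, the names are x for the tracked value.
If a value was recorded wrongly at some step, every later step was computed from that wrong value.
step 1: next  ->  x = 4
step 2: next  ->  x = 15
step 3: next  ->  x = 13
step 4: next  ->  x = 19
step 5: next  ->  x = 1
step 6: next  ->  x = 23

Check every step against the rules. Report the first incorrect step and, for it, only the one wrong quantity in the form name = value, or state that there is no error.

step 6, x = 24

Recomputing the run from the initial state:
step 1: x = 4
step 2: x = 15
step 3: x = 13
step 4: x = 19
step 5: x = 1
step 6: x = 24
The first disagreement with the transcript is at step 6, where the value should be x = 24.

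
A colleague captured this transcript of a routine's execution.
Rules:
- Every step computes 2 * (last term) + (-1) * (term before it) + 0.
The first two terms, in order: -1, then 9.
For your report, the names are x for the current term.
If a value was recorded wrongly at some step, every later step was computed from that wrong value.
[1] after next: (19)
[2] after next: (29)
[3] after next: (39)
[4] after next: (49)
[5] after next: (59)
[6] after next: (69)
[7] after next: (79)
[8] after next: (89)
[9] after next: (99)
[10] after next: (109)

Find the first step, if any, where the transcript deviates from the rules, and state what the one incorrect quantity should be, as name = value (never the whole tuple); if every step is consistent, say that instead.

no error

1. x = 2*(9) + (-1)*(-1) + (0) = 19 (consistent with the transcript)
2. x = 2*(19) + (-1)*(9) + (0) = 29 (matches)
3. x = 2*(29) + (-1)*(19) + (0) = 39 (consistent with the transcript)
4. x = 2*(39) + (-1)*(29) + (0) = 49 (agrees with the transcript)
5. x = 2*(49) + (-1)*(39) + (0) = 59 (consistent with the transcript)
6. x = 2*(59) + (-1)*(49) + (0) = 69 (consistent with the transcript)
7. x = 2*(69) + (-1)*(59) + (0) = 79 (matches)
8. x = 2*(79) + (-1)*(69) + (0) = 89 (checks out)
9. x = 2*(89) + (-1)*(79) + (0) = 99 (no discrepancy)
10. x = 2*(99) + (-1)*(89) + (0) = 109 (exactly as logged)
All steps check out; nothing to correct.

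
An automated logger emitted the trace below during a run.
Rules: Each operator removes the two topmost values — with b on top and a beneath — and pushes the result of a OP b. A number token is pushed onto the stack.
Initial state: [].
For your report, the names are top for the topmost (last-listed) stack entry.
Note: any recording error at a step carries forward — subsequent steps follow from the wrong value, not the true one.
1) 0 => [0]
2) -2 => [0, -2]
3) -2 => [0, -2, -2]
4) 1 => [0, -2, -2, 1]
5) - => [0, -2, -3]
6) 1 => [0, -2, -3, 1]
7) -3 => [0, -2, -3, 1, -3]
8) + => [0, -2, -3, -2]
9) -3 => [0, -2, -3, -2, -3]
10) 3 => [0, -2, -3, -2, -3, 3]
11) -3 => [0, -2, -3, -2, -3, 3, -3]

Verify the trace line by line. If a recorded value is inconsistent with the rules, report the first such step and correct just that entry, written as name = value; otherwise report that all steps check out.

Recomputing the run from the initial state:
step 1: [0]
step 2: [0, -2]
step 3: [0, -2, -2]
step 4: [0, -2, -2, 1]
step 5: [0, -2, -3]
step 6: [0, -2, -3, 1]
step 7: [0, -2, -3, 1, -3]
step 8: [0, -2, -3, -2]
step 9: [0, -2, -3, -2, -3]
step 10: [0, -2, -3, -2, -3, 3]
step 11: [0, -2, -3, -2, -3, 3, -3]
This matches the trace at every step.

no error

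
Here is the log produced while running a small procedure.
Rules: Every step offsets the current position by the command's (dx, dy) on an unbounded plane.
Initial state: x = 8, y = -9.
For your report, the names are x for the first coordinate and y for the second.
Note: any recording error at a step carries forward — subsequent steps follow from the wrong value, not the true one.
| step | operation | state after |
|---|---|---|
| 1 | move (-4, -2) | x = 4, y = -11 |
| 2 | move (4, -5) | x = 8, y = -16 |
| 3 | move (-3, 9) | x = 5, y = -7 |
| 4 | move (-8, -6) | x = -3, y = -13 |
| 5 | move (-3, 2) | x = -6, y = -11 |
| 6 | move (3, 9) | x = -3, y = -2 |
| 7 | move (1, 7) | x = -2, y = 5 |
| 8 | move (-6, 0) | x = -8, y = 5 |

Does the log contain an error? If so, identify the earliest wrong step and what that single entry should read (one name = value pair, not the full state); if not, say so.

no error

Step 1: x = 8 + (-4) = 4, y = -9 + (-2) = -11 — same as recorded.
Step 2: x = 4 + (4) = 8, y = -11 + (-5) = -16 — confirmed correct.
Step 3: x = 8 + (-3) = 5, y = -16 + (9) = -7 — matches.
Step 4: x = 5 + (-8) = -3, y = -7 + (-6) = -13 — checks out.
Step 5: x = -3 + (-3) = -6, y = -13 + (2) = -11 — verified.
Step 6: x = -6 + (3) = -3, y = -11 + (9) = -2 — checks out.
Step 7: x = -3 + (1) = -2, y = -2 + (7) = 5 — checks out.
Step 8: x = -2 + (-6) = -8, y = 5 + (0) = 5 — verified.
All steps check out; nothing to correct.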